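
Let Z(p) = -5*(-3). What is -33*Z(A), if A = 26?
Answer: -495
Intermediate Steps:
Z(p) = 15
-33*Z(A) = -33*15 = -495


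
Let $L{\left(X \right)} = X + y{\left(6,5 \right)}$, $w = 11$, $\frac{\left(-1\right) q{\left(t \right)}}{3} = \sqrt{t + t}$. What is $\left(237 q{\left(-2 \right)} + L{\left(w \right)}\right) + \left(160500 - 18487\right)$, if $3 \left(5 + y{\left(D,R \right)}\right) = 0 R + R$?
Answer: $\frac{426062}{3} - 1422 i \approx 1.4202 \cdot 10^{5} - 1422.0 i$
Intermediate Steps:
$q{\left(t \right)} = - 3 \sqrt{2} \sqrt{t}$ ($q{\left(t \right)} = - 3 \sqrt{t + t} = - 3 \sqrt{2 t} = - 3 \sqrt{2} \sqrt{t}$)
$y{\left(D,R \right)} = -5 + \frac{R}{3}$ ($y{\left(D,R \right)} = -5 + \frac{0 R + R}{3} = -5 + \frac{0 + R}{3} = -5 + \frac{R}{3}$)
$L{\left(X \right)} = - \frac{10}{3} + X$ ($L{\left(X \right)} = X + \left(-5 + \frac{1}{3} \cdot 5\right) = X + \left(-5 + \frac{5}{3}\right) = X - \frac{10}{3} = - \frac{10}{3} + X$)
$\left(237 q{\left(-2 \right)} + L{\left(w \right)}\right) + \left(160500 - 18487\right) = \left(237 \left(- 3 \sqrt{2} \sqrt{-2}\right) + \left(- \frac{10}{3} + 11\right)\right) + \left(160500 - 18487\right) = \left(237 \left(- 3 \sqrt{2} i \sqrt{2}\right) + \frac{23}{3}\right) + \left(160500 - 18487\right) = \left(237 \left(- 6 i\right) + \frac{23}{3}\right) + 142013 = \left(- 1422 i + \frac{23}{3}\right) + 142013 = \left(\frac{23}{3} - 1422 i\right) + 142013 = \frac{426062}{3} - 1422 i$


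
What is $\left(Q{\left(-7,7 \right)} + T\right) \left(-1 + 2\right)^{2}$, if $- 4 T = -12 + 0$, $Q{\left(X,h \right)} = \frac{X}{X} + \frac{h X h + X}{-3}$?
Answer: $\frac{362}{3} \approx 120.67$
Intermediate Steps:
$Q{\left(X,h \right)} = 1 - \frac{X}{3} - \frac{X h^{2}}{3}$ ($Q{\left(X,h \right)} = 1 + \left(X h h + X\right) \left(- \frac{1}{3}\right) = 1 + \left(X h^{2} + X\right) \left(- \frac{1}{3}\right) = 1 + \left(X + X h^{2}\right) \left(- \frac{1}{3}\right) = 1 - \left(\frac{X}{3} + \frac{X h^{2}}{3}\right) = 1 - \frac{X}{3} - \frac{X h^{2}}{3}$)
$T = 3$ ($T = - \frac{-12 + 0}{4} = \left(- \frac{1}{4}\right) \left(-12\right) = 3$)
$\left(Q{\left(-7,7 \right)} + T\right) \left(-1 + 2\right)^{2} = \left(\left(1 - - \frac{7}{3} - - \frac{7 \cdot 7^{2}}{3}\right) + 3\right) \left(-1 + 2\right)^{2} = \left(\left(1 + \frac{7}{3} - \left(- \frac{7}{3}\right) 49\right) + 3\right) 1^{2} = \left(\left(1 + \frac{7}{3} + \frac{343}{3}\right) + 3\right) 1 = \left(\frac{353}{3} + 3\right) 1 = \frac{362}{3} \cdot 1 = \frac{362}{3}$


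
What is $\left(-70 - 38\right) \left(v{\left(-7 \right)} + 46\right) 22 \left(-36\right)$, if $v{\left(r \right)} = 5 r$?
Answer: $940896$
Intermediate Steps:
$\left(-70 - 38\right) \left(v{\left(-7 \right)} + 46\right) 22 \left(-36\right) = \left(-70 - 38\right) \left(5 \left(-7\right) + 46\right) 22 \left(-36\right) = - 108 \left(-35 + 46\right) 22 \left(-36\right) = \left(-108\right) 11 \cdot 22 \left(-36\right) = \left(-1188\right) 22 \left(-36\right) = \left(-26136\right) \left(-36\right) = 940896$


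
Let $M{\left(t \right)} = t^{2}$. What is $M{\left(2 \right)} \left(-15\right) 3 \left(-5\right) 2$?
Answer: $1800$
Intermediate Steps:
$M{\left(2 \right)} \left(-15\right) 3 \left(-5\right) 2 = 2^{2} \left(-15\right) 3 \left(-5\right) 2 = 4 \left(-15\right) \left(\left(-15\right) 2\right) = \left(-60\right) \left(-30\right) = 1800$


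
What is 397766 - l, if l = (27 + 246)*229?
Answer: 335249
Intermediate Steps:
l = 62517 (l = 273*229 = 62517)
397766 - l = 397766 - 1*62517 = 397766 - 62517 = 335249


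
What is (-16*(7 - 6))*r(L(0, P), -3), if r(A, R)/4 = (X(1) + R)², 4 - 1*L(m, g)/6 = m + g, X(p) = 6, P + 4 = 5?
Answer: -576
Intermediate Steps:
P = 1 (P = -4 + 5 = 1)
L(m, g) = 24 - 6*g - 6*m (L(m, g) = 24 - 6*(m + g) = 24 - 6*(g + m) = 24 + (-6*g - 6*m) = 24 - 6*g - 6*m)
r(A, R) = 4*(6 + R)²
(-16*(7 - 6))*r(L(0, P), -3) = (-16*(7 - 6))*(4*(6 - 3)²) = (-16*1)*(4*3²) = -64*9 = -16*36 = -576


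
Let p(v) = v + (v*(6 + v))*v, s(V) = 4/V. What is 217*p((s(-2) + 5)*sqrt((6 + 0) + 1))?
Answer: 82026 + 41664*sqrt(7) ≈ 1.9226e+5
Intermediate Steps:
p(v) = v + v**2*(6 + v)
217*p((s(-2) + 5)*sqrt((6 + 0) + 1)) = 217*(((4/(-2) + 5)*sqrt((6 + 0) + 1))*(1 + ((4/(-2) + 5)*sqrt((6 + 0) + 1))**2 + 6*((4/(-2) + 5)*sqrt((6 + 0) + 1)))) = 217*(((4*(-1/2) + 5)*sqrt(6 + 1))*(1 + ((4*(-1/2) + 5)*sqrt(6 + 1))**2 + 6*((4*(-1/2) + 5)*sqrt(6 + 1)))) = 217*(((-2 + 5)*sqrt(7))*(1 + ((-2 + 5)*sqrt(7))**2 + 6*((-2 + 5)*sqrt(7)))) = 217*((3*sqrt(7))*(1 + (3*sqrt(7))**2 + 6*(3*sqrt(7)))) = 217*((3*sqrt(7))*(1 + 63 + 18*sqrt(7))) = 217*((3*sqrt(7))*(64 + 18*sqrt(7))) = 217*(3*sqrt(7)*(64 + 18*sqrt(7))) = 651*sqrt(7)*(64 + 18*sqrt(7))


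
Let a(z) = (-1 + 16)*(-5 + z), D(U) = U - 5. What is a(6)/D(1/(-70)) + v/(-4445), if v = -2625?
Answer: -35675/14859 ≈ -2.4009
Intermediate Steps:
D(U) = -5 + U
a(z) = -75 + 15*z (a(z) = 15*(-5 + z) = -75 + 15*z)
a(6)/D(1/(-70)) + v/(-4445) = (-75 + 15*6)/(-5 + 1/(-70)) - 2625/(-4445) = (-75 + 90)/(-5 - 1/70) - 2625*(-1/4445) = 15/(-351/70) + 75/127 = 15*(-70/351) + 75/127 = -350/117 + 75/127 = -35675/14859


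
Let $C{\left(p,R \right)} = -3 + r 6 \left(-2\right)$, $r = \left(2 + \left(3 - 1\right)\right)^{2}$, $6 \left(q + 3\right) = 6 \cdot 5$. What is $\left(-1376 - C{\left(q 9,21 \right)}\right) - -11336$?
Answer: $10155$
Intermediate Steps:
$q = 2$ ($q = -3 + \frac{6 \cdot 5}{6} = -3 + \frac{1}{6} \cdot 30 = -3 + 5 = 2$)
$r = 16$ ($r = \left(2 + \left(3 - 1\right)\right)^{2} = \left(2 + 2\right)^{2} = 4^{2} = 16$)
$C{\left(p,R \right)} = -195$ ($C{\left(p,R \right)} = -3 + 16 \cdot 6 \left(-2\right) = -3 + 16 \left(-12\right) = -3 - 192 = -195$)
$\left(-1376 - C{\left(q 9,21 \right)}\right) - -11336 = \left(-1376 - -195\right) - -11336 = \left(-1376 + 195\right) + 11336 = -1181 + 11336 = 10155$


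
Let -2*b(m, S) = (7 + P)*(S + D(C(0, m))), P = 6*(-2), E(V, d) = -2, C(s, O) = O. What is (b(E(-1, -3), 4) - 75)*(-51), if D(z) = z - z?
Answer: 3315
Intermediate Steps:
D(z) = 0
P = -12
b(m, S) = 5*S/2 (b(m, S) = -(7 - 12)*(S + 0)/2 = -(-5)*S/2 = 5*S/2)
(b(E(-1, -3), 4) - 75)*(-51) = ((5/2)*4 - 75)*(-51) = (10 - 75)*(-51) = -65*(-51) = 3315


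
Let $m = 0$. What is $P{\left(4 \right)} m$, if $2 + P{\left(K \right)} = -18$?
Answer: $0$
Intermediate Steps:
$P{\left(K \right)} = -20$ ($P{\left(K \right)} = -2 - 18 = -20$)
$P{\left(4 \right)} m = \left(-20\right) 0 = 0$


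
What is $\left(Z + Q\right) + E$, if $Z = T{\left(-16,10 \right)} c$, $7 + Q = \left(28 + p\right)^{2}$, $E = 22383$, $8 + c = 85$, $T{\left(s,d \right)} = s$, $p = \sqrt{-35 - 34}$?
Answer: $21859 + 56 i \sqrt{69} \approx 21859.0 + 465.17 i$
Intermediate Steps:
$p = i \sqrt{69}$ ($p = \sqrt{-69} = i \sqrt{69} \approx 8.3066 i$)
$c = 77$ ($c = -8 + 85 = 77$)
$Q = -7 + \left(28 + i \sqrt{69}\right)^{2} \approx 708.0 + 465.17 i$
$Z = -1232$ ($Z = \left(-16\right) 77 = -1232$)
$\left(Z + Q\right) + E = \left(-1232 + \left(708 + 56 i \sqrt{69}\right)\right) + 22383 = \left(-524 + 56 i \sqrt{69}\right) + 22383 = 21859 + 56 i \sqrt{69}$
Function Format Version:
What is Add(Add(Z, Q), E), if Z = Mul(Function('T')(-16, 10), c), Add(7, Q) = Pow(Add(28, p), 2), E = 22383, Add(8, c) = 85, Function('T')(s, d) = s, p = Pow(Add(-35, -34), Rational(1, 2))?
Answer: Add(21859, Mul(56, I, Pow(69, Rational(1, 2)))) ≈ Add(21859., Mul(465.17, I))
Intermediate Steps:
p = Mul(I, Pow(69, Rational(1, 2))) (p = Pow(-69, Rational(1, 2)) = Mul(I, Pow(69, Rational(1, 2))) ≈ Mul(8.3066, I))
c = 77 (c = Add(-8, 85) = 77)
Q = Add(-7, Pow(Add(28, Mul(I, Pow(69, Rational(1, 2)))), 2)) ≈ Add(708.00, Mul(465.17, I))
Z = -1232 (Z = Mul(-16, 77) = -1232)
Add(Add(Z, Q), E) = Add(Add(-1232, Add(708, Mul(56, I, Pow(69, Rational(1, 2))))), 22383) = Add(Add(-524, Mul(56, I, Pow(69, Rational(1, 2)))), 22383) = Add(21859, Mul(56, I, Pow(69, Rational(1, 2))))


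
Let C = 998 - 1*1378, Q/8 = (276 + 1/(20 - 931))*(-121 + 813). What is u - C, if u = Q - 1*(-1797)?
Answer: 1393927407/911 ≈ 1.5301e+6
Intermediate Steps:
Q = 1391944160/911 (Q = 8*((276 + 1/(20 - 931))*(-121 + 813)) = 8*((276 + 1/(-911))*692) = 8*((276 - 1/911)*692) = 8*((251435/911)*692) = 8*(173993020/911) = 1391944160/911 ≈ 1.5279e+6)
u = 1393581227/911 (u = 1391944160/911 - 1*(-1797) = 1391944160/911 + 1797 = 1393581227/911 ≈ 1.5297e+6)
C = -380 (C = 998 - 1378 = -380)
u - C = 1393581227/911 - 1*(-380) = 1393581227/911 + 380 = 1393927407/911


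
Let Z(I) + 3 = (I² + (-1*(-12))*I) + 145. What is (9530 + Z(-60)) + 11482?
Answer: 24034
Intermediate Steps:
Z(I) = 142 + I² + 12*I (Z(I) = -3 + ((I² + (-1*(-12))*I) + 145) = -3 + ((I² + 12*I) + 145) = -3 + (145 + I² + 12*I) = 142 + I² + 12*I)
(9530 + Z(-60)) + 11482 = (9530 + (142 + (-60)² + 12*(-60))) + 11482 = (9530 + (142 + 3600 - 720)) + 11482 = (9530 + 3022) + 11482 = 12552 + 11482 = 24034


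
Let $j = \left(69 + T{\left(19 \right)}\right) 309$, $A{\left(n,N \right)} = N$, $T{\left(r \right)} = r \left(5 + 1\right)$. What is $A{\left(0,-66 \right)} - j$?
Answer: $-56613$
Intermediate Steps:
$T{\left(r \right)} = 6 r$ ($T{\left(r \right)} = r 6 = 6 r$)
$j = 56547$ ($j = \left(69 + 6 \cdot 19\right) 309 = \left(69 + 114\right) 309 = 183 \cdot 309 = 56547$)
$A{\left(0,-66 \right)} - j = -66 - 56547 = -56613$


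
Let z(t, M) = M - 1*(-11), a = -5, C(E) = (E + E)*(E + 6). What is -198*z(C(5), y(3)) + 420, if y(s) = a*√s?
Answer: -1758 + 990*√3 ≈ -43.270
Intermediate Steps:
C(E) = 2*E*(6 + E) (C(E) = (2*E)*(6 + E) = 2*E*(6 + E))
y(s) = -5*√s
z(t, M) = 11 + M (z(t, M) = M + 11 = 11 + M)
-198*z(C(5), y(3)) + 420 = -198*(11 - 5*√3) + 420 = (-2178 + 990*√3) + 420 = -1758 + 990*√3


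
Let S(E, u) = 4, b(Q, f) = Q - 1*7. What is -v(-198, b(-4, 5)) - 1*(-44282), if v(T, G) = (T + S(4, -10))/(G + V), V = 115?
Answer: 2302761/52 ≈ 44284.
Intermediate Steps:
b(Q, f) = -7 + Q (b(Q, f) = Q - 7 = -7 + Q)
v(T, G) = (4 + T)/(115 + G) (v(T, G) = (T + 4)/(G + 115) = (4 + T)/(115 + G))
-v(-198, b(-4, 5)) - 1*(-44282) = -(4 - 198)/(115 + (-7 - 4)) - 1*(-44282) = -(-194)/(115 - 11) + 44282 = -(-194)/104 + 44282 = -1*(-97/52) + 44282 = 97/52 + 44282 = 2302761/52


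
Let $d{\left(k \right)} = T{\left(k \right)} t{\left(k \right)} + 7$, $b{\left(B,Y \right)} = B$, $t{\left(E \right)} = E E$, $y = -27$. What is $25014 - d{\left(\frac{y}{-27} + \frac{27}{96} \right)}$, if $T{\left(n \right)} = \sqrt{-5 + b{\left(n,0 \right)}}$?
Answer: $25007 - \frac{1681 i \sqrt{238}}{8192} \approx 25007.0 - 3.1657 i$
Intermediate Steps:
$t{\left(E \right)} = E^{2}$
$T{\left(n \right)} = \sqrt{-5 + n}$
$d{\left(k \right)} = 7 + k^{2} \sqrt{-5 + k}$ ($d{\left(k \right)} = \sqrt{-5 + k} k^{2} + 7 = k^{2} \sqrt{-5 + k} + 7 = 7 + k^{2} \sqrt{-5 + k}$)
$25014 - d{\left(\frac{y}{-27} + \frac{27}{96} \right)} = 25014 - \left(7 + \left(- \frac{27}{-27} + \frac{27}{96}\right)^{2} \sqrt{-5 + \left(- \frac{27}{-27} + \frac{27}{96}\right)}\right) = 25014 - \left(7 + \left(\left(-27\right) \left(- \frac{1}{27}\right) + 27 \cdot \frac{1}{96}\right)^{2} \sqrt{-5 + \left(\left(-27\right) \left(- \frac{1}{27}\right) + 27 \cdot \frac{1}{96}\right)}\right) = 25014 - \left(7 + \left(1 + \frac{9}{32}\right)^{2} \sqrt{-5 + \left(1 + \frac{9}{32}\right)}\right) = 25014 - \left(7 + \left(\frac{41}{32}\right)^{2} \sqrt{-5 + \frac{41}{32}}\right) = 25014 - \left(7 + \frac{1681 \sqrt{- \frac{119}{32}}}{1024}\right) = 25014 - \left(7 + \frac{1681 \frac{i \sqrt{238}}{8}}{1024}\right) = 25014 - \left(7 + \frac{1681 i \sqrt{238}}{8192}\right) = 25007 - \frac{1681 i \sqrt{238}}{8192}$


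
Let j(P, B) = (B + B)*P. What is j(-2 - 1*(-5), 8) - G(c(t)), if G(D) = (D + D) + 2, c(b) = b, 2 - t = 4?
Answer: 50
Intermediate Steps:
t = -2 (t = 2 - 1*4 = 2 - 4 = -2)
G(D) = 2 + 2*D (G(D) = 2*D + 2 = 2 + 2*D)
j(P, B) = 2*B*P (j(P, B) = (2*B)*P = 2*B*P)
j(-2 - 1*(-5), 8) - G(c(t)) = 2*8*(-2 - 1*(-5)) - (2 + 2*(-2)) = 2*8*(-2 + 5) - (2 - 4) = 2*8*3 - 1*(-2) = 48 + 2 = 50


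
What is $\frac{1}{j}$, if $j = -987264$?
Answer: $- \frac{1}{987264} \approx -1.0129 \cdot 10^{-6}$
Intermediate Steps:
$\frac{1}{j} = \frac{1}{-987264} = - \frac{1}{987264}$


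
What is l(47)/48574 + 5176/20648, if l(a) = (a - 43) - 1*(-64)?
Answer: 15801443/62684747 ≈ 0.25208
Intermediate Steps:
l(a) = 21 + a (l(a) = (-43 + a) + 64 = 21 + a)
l(47)/48574 + 5176/20648 = (21 + 47)/48574 + 5176/20648 = 68*(1/48574) + 5176*(1/20648) = 34/24287 + 647/2581 = 15801443/62684747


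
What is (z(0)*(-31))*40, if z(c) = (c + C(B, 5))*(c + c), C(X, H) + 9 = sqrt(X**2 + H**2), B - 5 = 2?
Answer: 0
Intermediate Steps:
B = 7 (B = 5 + 2 = 7)
C(X, H) = -9 + sqrt(H**2 + X**2) (C(X, H) = -9 + sqrt(X**2 + H**2) = -9 + sqrt(H**2 + X**2))
z(c) = 2*c*(-9 + c + sqrt(74)) (z(c) = (c + (-9 + sqrt(5**2 + 7**2)))*(c + c) = (c + (-9 + sqrt(25 + 49)))*(2*c) = (c + (-9 + sqrt(74)))*(2*c) = (-9 + c + sqrt(74))*(2*c) = 2*c*(-9 + c + sqrt(74)))
(z(0)*(-31))*40 = ((2*0*(-9 + 0 + sqrt(74)))*(-31))*40 = ((2*0*(-9 + sqrt(74)))*(-31))*40 = (0*(-31))*40 = 0*40 = 0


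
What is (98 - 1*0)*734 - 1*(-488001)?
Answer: 559933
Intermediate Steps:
(98 - 1*0)*734 - 1*(-488001) = (98 + 0)*734 + 488001 = 98*734 + 488001 = 71932 + 488001 = 559933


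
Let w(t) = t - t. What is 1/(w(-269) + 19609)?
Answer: 1/19609 ≈ 5.0997e-5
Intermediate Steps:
w(t) = 0
1/(w(-269) + 19609) = 1/(0 + 19609) = 1/19609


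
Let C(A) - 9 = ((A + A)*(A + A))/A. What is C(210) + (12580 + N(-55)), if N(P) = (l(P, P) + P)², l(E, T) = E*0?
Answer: 16454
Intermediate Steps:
l(E, T) = 0
C(A) = 9 + 4*A (C(A) = 9 + ((A + A)*(A + A))/A = 9 + ((2*A)*(2*A))/A = 9 + (4*A²)/A = 9 + 4*A)
N(P) = P² (N(P) = (0 + P)² = P²)
C(210) + (12580 + N(-55)) = (9 + 4*210) + (12580 + (-55)²) = (9 + 840) + (12580 + 3025) = 849 + 15605 = 16454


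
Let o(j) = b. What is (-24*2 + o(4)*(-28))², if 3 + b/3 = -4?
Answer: 291600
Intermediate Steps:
b = -21 (b = -9 + 3*(-4) = -9 - 12 = -21)
o(j) = -21
(-24*2 + o(4)*(-28))² = (-24*2 - 21*(-28))² = (-48 + 588)² = 540² = 291600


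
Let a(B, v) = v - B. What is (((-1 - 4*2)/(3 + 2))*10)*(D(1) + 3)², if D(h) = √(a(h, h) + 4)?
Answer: -450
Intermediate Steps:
D(h) = 2 (D(h) = √((h - h) + 4) = √(0 + 4) = √4 = 2)
(((-1 - 4*2)/(3 + 2))*10)*(D(1) + 3)² = (((-1 - 4*2)/(3 + 2))*10)*(2 + 3)² = (((-1 - 8)/5)*10)*5² = (-9*⅕*10)*25 = -9/5*10*25 = -18*25 = -450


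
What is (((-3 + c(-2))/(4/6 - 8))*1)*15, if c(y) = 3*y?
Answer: 405/22 ≈ 18.409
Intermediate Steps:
(((-3 + c(-2))/(4/6 - 8))*1)*15 = (((-3 + 3*(-2))/(4/6 - 8))*1)*15 = (((-3 - 6)/(4*(⅙) - 8))*1)*15 = (-9/(⅔ - 8)*1)*15 = (-9/(-22/3)*1)*15 = (-9*(-3/22)*1)*15 = ((27/22)*1)*15 = (27/22)*15 = 405/22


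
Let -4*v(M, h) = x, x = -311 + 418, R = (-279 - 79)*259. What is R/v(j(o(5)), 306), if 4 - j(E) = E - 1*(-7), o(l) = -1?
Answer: 370888/107 ≈ 3466.2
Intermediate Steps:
j(E) = -3 - E (j(E) = 4 - (E - 1*(-7)) = 4 - (E + 7) = 4 - (7 + E) = 4 + (-7 - E) = -3 - E)
R = -92722 (R = -358*259 = -92722)
x = 107
v(M, h) = -107/4 (v(M, h) = -¼*107 = -107/4)
R/v(j(o(5)), 306) = -92722/(-107/4) = -92722*(-4/107) = 370888/107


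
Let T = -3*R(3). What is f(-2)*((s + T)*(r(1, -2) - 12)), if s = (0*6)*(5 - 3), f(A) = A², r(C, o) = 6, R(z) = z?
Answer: 216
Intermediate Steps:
T = -9 (T = -3*3 = -9)
s = 0 (s = 0*2 = 0)
f(-2)*((s + T)*(r(1, -2) - 12)) = (-2)²*((0 - 9)*(6 - 12)) = 4*(-9*(-6)) = 4*54 = 216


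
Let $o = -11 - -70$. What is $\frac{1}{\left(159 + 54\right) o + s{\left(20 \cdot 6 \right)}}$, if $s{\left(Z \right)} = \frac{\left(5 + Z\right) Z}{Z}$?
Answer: $\frac{1}{12692} \approx 7.879 \cdot 10^{-5}$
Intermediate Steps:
$s{\left(Z \right)} = 5 + Z$ ($s{\left(Z \right)} = \frac{Z \left(5 + Z\right)}{Z} = 5 + Z$)
$o = 59$ ($o = -11 + 70 = 59$)
$\frac{1}{\left(159 + 54\right) o + s{\left(20 \cdot 6 \right)}} = \frac{1}{\left(159 + 54\right) 59 + \left(5 + 20 \cdot 6\right)} = \frac{1}{213 \cdot 59 + \left(5 + 120\right)} = \frac{1}{12567 + 125} = \frac{1}{12692}$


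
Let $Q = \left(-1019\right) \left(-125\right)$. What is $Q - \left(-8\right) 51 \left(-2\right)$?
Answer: $126559$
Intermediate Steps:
$Q = 127375$
$Q - \left(-8\right) 51 \left(-2\right) = 127375 - \left(-8\right) 51 \left(-2\right) = 127375 - \left(-408\right) \left(-2\right) = 127375 - 816 = 126559$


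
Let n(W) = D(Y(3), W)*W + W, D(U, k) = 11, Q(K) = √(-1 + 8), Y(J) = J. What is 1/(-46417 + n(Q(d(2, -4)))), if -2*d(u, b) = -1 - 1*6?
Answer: -6631/307790983 - 12*√7/2154536881 ≈ -2.1559e-5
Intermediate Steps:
d(u, b) = 7/2 (d(u, b) = -(-1 - 1*6)/2 = -(-1 - 6)/2 = -½*(-7) = 7/2)
Q(K) = √7
n(W) = 12*W (n(W) = 11*W + W = 12*W)
1/(-46417 + n(Q(d(2, -4)))) = 1/(-46417 + 12*√7)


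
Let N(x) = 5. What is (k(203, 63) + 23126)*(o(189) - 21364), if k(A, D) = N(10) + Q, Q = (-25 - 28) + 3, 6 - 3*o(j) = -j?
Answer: -491602219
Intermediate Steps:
o(j) = 2 + j/3 (o(j) = 2 - (-1)*j/3 = 2 + j/3)
Q = -50 (Q = -53 + 3 = -50)
k(A, D) = -45 (k(A, D) = 5 - 50 = -45)
(k(203, 63) + 23126)*(o(189) - 21364) = (-45 + 23126)*((2 + (⅓)*189) - 21364) = 23081*((2 + 63) - 21364) = 23081*(65 - 21364) = 23081*(-21299) = -491602219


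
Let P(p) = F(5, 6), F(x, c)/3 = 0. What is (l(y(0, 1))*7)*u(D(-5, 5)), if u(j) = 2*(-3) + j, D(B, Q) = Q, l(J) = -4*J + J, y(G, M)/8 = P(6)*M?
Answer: 0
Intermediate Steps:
F(x, c) = 0 (F(x, c) = 3*0 = 0)
P(p) = 0
y(G, M) = 0 (y(G, M) = 8*(0*M) = 8*0 = 0)
l(J) = -3*J
u(j) = -6 + j
(l(y(0, 1))*7)*u(D(-5, 5)) = (-3*0*7)*(-6 + 5) = (0*7)*(-1) = 0*(-1) = 0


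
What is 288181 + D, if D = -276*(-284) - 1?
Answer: 366564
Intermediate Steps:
D = 78383 (D = 78384 - 1 = 78383)
288181 + D = 288181 + 78383 = 366564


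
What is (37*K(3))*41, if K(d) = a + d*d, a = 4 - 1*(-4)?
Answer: 25789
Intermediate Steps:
a = 8 (a = 4 + 4 = 8)
K(d) = 8 + d² (K(d) = 8 + d*d = 8 + d²)
(37*K(3))*41 = (37*(8 + 3²))*41 = (37*(8 + 9))*41 = (37*17)*41 = 629*41 = 25789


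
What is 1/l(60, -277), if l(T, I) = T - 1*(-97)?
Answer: 1/157 ≈ 0.0063694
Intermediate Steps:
l(T, I) = 97 + T (l(T, I) = T + 97 = 97 + T)
1/l(60, -277) = 1/(97 + 60) = 1/157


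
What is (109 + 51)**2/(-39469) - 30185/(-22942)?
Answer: 604056565/905497798 ≈ 0.66710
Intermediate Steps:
(109 + 51)**2/(-39469) - 30185/(-22942) = 160**2*(-1/39469) - 30185*(-1/22942) = 25600*(-1/39469) + 30185/22942 = -25600/39469 + 30185/22942 = 604056565/905497798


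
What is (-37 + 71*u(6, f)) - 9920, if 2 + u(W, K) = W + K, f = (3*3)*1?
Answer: -9034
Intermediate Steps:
f = 9 (f = 9*1 = 9)
u(W, K) = -2 + K + W (u(W, K) = -2 + (W + K) = -2 + (K + W) = -2 + K + W)
(-37 + 71*u(6, f)) - 9920 = (-37 + 71*(-2 + 9 + 6)) - 9920 = (-37 + 71*13) - 9920 = (-37 + 923) - 9920 = 886 - 9920 = -9034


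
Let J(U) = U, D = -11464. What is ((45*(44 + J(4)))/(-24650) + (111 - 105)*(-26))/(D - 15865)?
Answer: 384756/67365985 ≈ 0.0057114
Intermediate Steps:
((45*(44 + J(4)))/(-24650) + (111 - 105)*(-26))/(D - 15865) = ((45*(44 + 4))/(-24650) + (111 - 105)*(-26))/(-11464 - 15865) = ((45*48)*(-1/24650) + 6*(-26))/(-27329) = (2160*(-1/24650) - 156)*(-1/27329) = (-216/2465 - 156)*(-1/27329) = -384756/2465*(-1/27329) = 384756/67365985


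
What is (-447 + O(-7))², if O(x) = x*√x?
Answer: 199466 + 6258*I*√7 ≈ 1.9947e+5 + 16557.0*I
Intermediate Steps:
O(x) = x^(3/2)
(-447 + O(-7))² = (-447 + (-7)^(3/2))² = (-447 - 7*I*√7)²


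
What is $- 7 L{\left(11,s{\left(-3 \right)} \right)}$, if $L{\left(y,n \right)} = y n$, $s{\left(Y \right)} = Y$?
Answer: $231$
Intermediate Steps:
$L{\left(y,n \right)} = n y$
$- 7 L{\left(11,s{\left(-3 \right)} \right)} = - 7 \left(\left(-3\right) 11\right) = \left(-7\right) \left(-33\right) = 231$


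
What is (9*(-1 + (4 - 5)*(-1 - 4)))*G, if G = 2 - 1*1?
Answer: 36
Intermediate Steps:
G = 1 (G = 2 - 1 = 1)
(9*(-1 + (4 - 5)*(-1 - 4)))*G = (9*(-1 + (4 - 5)*(-1 - 4)))*1 = (9*(-1 - 1*(-5)))*1 = (9*(-1 + 5))*1 = (9*4)*1 = 36*1 = 36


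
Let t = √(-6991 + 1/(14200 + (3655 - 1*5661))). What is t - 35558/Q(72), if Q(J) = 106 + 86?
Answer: -17779/96 + I*√1039517197082/12194 ≈ -185.2 + 83.612*I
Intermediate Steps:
Q(J) = 192
t = I*√1039517197082/12194 (t = √(-6991 + 1/(14200 + (3655 - 5661))) = √(-6991 + 1/(14200 - 2006)) = √(-6991 + 1/12194) = √(-85248253/12194) = I*√1039517197082/12194 ≈ 83.612*I)
t - 35558/Q(72) = I*√1039517197082/12194 - 35558/192 = I*√1039517197082/12194 - 1*17779/96 = I*√1039517197082/12194 - 17779/96 = -17779/96 + I*√1039517197082/12194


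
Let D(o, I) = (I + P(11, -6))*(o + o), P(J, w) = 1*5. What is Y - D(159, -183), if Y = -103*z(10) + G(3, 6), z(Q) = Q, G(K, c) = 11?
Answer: 55585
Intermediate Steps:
P(J, w) = 5
Y = -1019 (Y = -103*10 + 11 = -1030 + 11 = -1019)
D(o, I) = 2*o*(5 + I) (D(o, I) = (I + 5)*(o + o) = (5 + I)*(2*o) = 2*o*(5 + I))
Y - D(159, -183) = -1019 - 2*159*(5 - 183) = -1019 - 2*159*(-178) = -1019 - 1*(-56604) = -1019 + 56604 = 55585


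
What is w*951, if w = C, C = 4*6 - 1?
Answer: 21873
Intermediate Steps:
C = 23 (C = 24 - 1 = 23)
w = 23
w*951 = 23*951 = 21873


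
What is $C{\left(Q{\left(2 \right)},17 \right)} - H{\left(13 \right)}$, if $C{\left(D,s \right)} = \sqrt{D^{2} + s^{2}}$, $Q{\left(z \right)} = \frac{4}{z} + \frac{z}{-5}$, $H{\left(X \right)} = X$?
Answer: $-13 + \frac{\sqrt{7289}}{5} \approx 4.0751$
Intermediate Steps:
$Q{\left(z \right)} = \frac{4}{z} - \frac{z}{5}$ ($Q{\left(z \right)} = \frac{4}{z} + z \left(- \frac{1}{5}\right) = \frac{4}{z} - \frac{z}{5}$)
$C{\left(Q{\left(2 \right)},17 \right)} - H{\left(13 \right)} = \sqrt{\left(\frac{4}{2} - \frac{2}{5}\right)^{2} + 17^{2}} - 13 = \sqrt{\left(4 \cdot \frac{1}{2} - \frac{2}{5}\right)^{2} + 289} - 13 = \sqrt{\left(2 - \frac{2}{5}\right)^{2} + 289} - 13 = \sqrt{\left(\frac{8}{5}\right)^{2} + 289} - 13 = \sqrt{\frac{64}{25} + 289} - 13 = \sqrt{\frac{7289}{25}} - 13 = \frac{\sqrt{7289}}{5} - 13 = -13 + \frac{\sqrt{7289}}{5}$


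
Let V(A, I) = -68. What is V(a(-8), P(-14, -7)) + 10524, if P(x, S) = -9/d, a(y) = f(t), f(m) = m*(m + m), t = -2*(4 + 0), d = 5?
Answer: 10456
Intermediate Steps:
t = -8 (t = -2*4 = -8)
f(m) = 2*m**2 (f(m) = m*(2*m) = 2*m**2)
a(y) = 128 (a(y) = 2*(-8)**2 = 2*64 = 128)
P(x, S) = -9/5
V(a(-8), P(-14, -7)) + 10524 = -68 + 10524 = 10456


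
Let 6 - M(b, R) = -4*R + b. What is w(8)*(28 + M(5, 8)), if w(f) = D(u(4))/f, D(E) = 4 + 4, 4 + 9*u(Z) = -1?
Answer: 61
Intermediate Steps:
u(Z) = -5/9 (u(Z) = -4/9 + (⅑)*(-1) = -4/9 - ⅑ = -5/9)
D(E) = 8
M(b, R) = 6 - b + 4*R (M(b, R) = 6 - (-4*R + b) = 6 - (b - 4*R) = 6 + (-b + 4*R) = 6 - b + 4*R)
w(f) = 8/f
w(8)*(28 + M(5, 8)) = (8/8)*(28 + (6 - 1*5 + 4*8)) = (8*(⅛))*(28 + (6 - 5 + 32)) = 1*(28 + 33) = 1*61 = 61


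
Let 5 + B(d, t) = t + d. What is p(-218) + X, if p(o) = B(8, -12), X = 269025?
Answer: 269016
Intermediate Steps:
B(d, t) = -5 + d + t (B(d, t) = -5 + (t + d) = -5 + (d + t) = -5 + d + t)
p(o) = -9 (p(o) = -5 + 8 - 12 = -9)
p(-218) + X = -9 + 269025 = 269016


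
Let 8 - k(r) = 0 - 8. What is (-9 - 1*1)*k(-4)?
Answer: -160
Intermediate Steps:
k(r) = 16 (k(r) = 8 - (0 - 8) = 8 - 1*(-8) = 8 + 8 = 16)
(-9 - 1*1)*k(-4) = (-9 - 1*1)*16 = (-9 - 1)*16 = -10*16 = -160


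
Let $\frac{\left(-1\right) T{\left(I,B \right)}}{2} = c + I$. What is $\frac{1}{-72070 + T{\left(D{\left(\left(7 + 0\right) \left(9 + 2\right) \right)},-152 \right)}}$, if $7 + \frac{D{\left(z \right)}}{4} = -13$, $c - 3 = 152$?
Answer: $- \frac{1}{72220} \approx -1.3847 \cdot 10^{-5}$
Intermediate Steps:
$c = 155$ ($c = 3 + 152 = 155$)
$D{\left(z \right)} = -80$ ($D{\left(z \right)} = -28 + 4 \left(-13\right) = -28 - 52 = -80$)
$T{\left(I,B \right)} = -310 - 2 I$ ($T{\left(I,B \right)} = - 2 \left(155 + I\right) = -310 - 2 I$)
$\frac{1}{-72070 + T{\left(D{\left(\left(7 + 0\right) \left(9 + 2\right) \right)},-152 \right)}} = \frac{1}{-72070 - 150} = \frac{1}{-72220} = - \frac{1}{72220}$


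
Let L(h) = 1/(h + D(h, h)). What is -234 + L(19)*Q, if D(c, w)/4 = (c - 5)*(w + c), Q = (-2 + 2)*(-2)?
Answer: -234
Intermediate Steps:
Q = 0 (Q = 0*(-2) = 0)
D(c, w) = 4*(-5 + c)*(c + w) (D(c, w) = 4*((c - 5)*(w + c)) = 4*((-5 + c)*(c + w)) = 4*(-5 + c)*(c + w))
L(h) = 1/(-39*h + 8*h²) (L(h) = 1/(h + (-20*h - 20*h + 4*h² + 4*h*h)) = 1/(h + (-20*h - 20*h + 4*h² + 4*h²)) = 1/(h + (-40*h + 8*h²)) = 1/(-39*h + 8*h²))
-234 + L(19)*Q = -234 + (1/(19*(-39 + 8*19)))*0 = -234 + (1/(19*(-39 + 152)))*0 = -234 + ((1/19)/113)*0 = -234 + ((1/19)*(1/113))*0 = -234 + (1/2147)*0 = -234 + 0 = -234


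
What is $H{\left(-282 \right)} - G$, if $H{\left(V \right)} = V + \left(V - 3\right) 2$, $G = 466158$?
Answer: $-467010$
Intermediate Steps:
$H{\left(V \right)} = -6 + 3 V$ ($H{\left(V \right)} = V + \left(-3 + V\right) 2 = V + \left(-6 + 2 V\right) = -6 + 3 V$)
$H{\left(-282 \right)} - G = \left(-6 + 3 \left(-282\right)\right) - 466158 = \left(-6 - 846\right) - 466158 = -852 - 466158 = -467010$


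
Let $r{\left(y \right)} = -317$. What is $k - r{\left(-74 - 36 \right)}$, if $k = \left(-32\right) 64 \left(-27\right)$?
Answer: $55613$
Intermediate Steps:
$k = 55296$ ($k = \left(-2048\right) \left(-27\right) = 55296$)
$k - r{\left(-74 - 36 \right)} = 55296 - -317 = 55296 + 317 = 55613$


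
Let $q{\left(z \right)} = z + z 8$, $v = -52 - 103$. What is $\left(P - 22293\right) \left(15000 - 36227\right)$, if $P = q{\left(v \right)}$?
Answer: $502825176$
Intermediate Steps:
$v = -155$
$q{\left(z \right)} = 9 z$ ($q{\left(z \right)} = z + 8 z = 9 z$)
$P = -1395$ ($P = 9 \left(-155\right) = -1395$)
$\left(P - 22293\right) \left(15000 - 36227\right) = \left(-1395 - 22293\right) \left(15000 - 36227\right) = \left(-23688\right) \left(-21227\right) = 502825176$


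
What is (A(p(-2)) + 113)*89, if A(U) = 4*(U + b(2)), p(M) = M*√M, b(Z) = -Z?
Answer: 9345 - 712*I*√2 ≈ 9345.0 - 1006.9*I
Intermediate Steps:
p(M) = M^(3/2)
A(U) = -8 + 4*U (A(U) = 4*(U - 1*2) = 4*(U - 2) = 4*(-2 + U) = -8 + 4*U)
(A(p(-2)) + 113)*89 = ((-8 + 4*(-2)^(3/2)) + 113)*89 = ((-8 + 4*(-2*I*√2)) + 113)*89 = ((-8 - 8*I*√2) + 113)*89 = (105 - 8*I*√2)*89 = 9345 - 712*I*√2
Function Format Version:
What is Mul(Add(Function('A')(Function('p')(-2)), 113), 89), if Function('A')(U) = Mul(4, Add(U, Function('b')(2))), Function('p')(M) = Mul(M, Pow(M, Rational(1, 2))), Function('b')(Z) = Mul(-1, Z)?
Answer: Add(9345, Mul(-712, I, Pow(2, Rational(1, 2)))) ≈ Add(9345.0, Mul(-1006.9, I))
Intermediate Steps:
Function('p')(M) = Pow(M, Rational(3, 2))
Function('A')(U) = Add(-8, Mul(4, U)) (Function('A')(U) = Mul(4, Add(U, Mul(-1, 2))) = Mul(4, Add(U, -2)) = Mul(4, Add(-2, U)) = Add(-8, Mul(4, U)))
Mul(Add(Function('A')(Function('p')(-2)), 113), 89) = Mul(Add(Add(-8, Mul(4, Pow(-2, Rational(3, 2)))), 113), 89) = Mul(Add(Add(-8, Mul(4, Mul(-2, I, Pow(2, Rational(1, 2))))), 113), 89) = Mul(Add(Add(-8, Mul(-8, I, Pow(2, Rational(1, 2)))), 113), 89) = Mul(Add(105, Mul(-8, I, Pow(2, Rational(1, 2)))), 89) = Add(9345, Mul(-712, I, Pow(2, Rational(1, 2))))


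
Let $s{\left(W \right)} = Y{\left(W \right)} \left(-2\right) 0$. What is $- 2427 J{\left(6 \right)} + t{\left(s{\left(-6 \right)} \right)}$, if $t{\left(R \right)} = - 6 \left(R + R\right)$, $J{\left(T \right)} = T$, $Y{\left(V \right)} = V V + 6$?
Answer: $-14562$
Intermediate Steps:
$Y{\left(V \right)} = 6 + V^{2}$ ($Y{\left(V \right)} = V^{2} + 6 = 6 + V^{2}$)
$s{\left(W \right)} = 0$ ($s{\left(W \right)} = \left(6 + W^{2}\right) \left(-2\right) 0 = \left(-12 - 2 W^{2}\right) 0 = 0$)
$t{\left(R \right)} = - 12 R$ ($t{\left(R \right)} = - 6 \cdot 2 R = - 12 R$)
$- 2427 J{\left(6 \right)} + t{\left(s{\left(-6 \right)} \right)} = \left(-2427\right) 6 - 0 = -14562 + 0 = -14562$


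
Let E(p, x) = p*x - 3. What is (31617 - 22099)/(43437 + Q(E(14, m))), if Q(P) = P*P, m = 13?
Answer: 4759/37739 ≈ 0.12610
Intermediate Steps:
E(p, x) = -3 + p*x
Q(P) = P²
(31617 - 22099)/(43437 + Q(E(14, m))) = (31617 - 22099)/(43437 + (-3 + 14*13)²) = 9518/(43437 + (-3 + 182)²) = 9518/(43437 + 179²) = 9518/(43437 + 32041) = 9518/75478 = 9518*(1/75478) = 4759/37739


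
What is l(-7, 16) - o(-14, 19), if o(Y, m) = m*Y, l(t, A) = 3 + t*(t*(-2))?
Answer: 171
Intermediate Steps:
l(t, A) = 3 - 2*t² (l(t, A) = 3 + t*(-2*t) = 3 - 2*t²)
o(Y, m) = Y*m
l(-7, 16) - o(-14, 19) = (3 - 2*(-7)²) - (-14)*19 = (3 - 2*49) - 1*(-266) = (3 - 98) + 266 = -95 + 266 = 171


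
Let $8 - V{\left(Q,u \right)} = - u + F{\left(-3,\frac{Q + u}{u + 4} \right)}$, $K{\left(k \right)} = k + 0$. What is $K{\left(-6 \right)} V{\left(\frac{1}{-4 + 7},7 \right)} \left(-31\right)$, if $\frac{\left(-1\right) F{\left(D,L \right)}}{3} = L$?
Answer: $3162$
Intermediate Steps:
$F{\left(D,L \right)} = - 3 L$
$K{\left(k \right)} = k$
$V{\left(Q,u \right)} = 8 + u + \frac{3 \left(Q + u\right)}{4 + u}$ ($V{\left(Q,u \right)} = 8 - \left(- u - 3 \frac{Q + u}{u + 4}\right) = 8 - \left(- u - 3 \frac{Q + u}{4 + u}\right) = 8 - \left(- u - \frac{3 \left(Q + u\right)}{4 + u}\right) = 8 + \left(u + \frac{3 \left(Q + u\right)}{4 + u}\right) = 8 + u + \frac{3 \left(Q + u\right)}{4 + u}$)
$K{\left(-6 \right)} V{\left(\frac{1}{-4 + 7},7 \right)} \left(-31\right) = - 6 \frac{32 + 7^{2} + \frac{3}{-4 + 7} + 15 \cdot 7}{4 + 7} \left(-31\right) = - 6 \frac{32 + 49 + \frac{3}{3} + 105}{11} \left(-31\right) = - 6 \frac{32 + 49 + 3 \cdot \frac{1}{3} + 105}{11} \left(-31\right) = - 6 \frac{32 + 49 + 1 + 105}{11} \left(-31\right) = - 6 \cdot \frac{1}{11} \cdot 187 \left(-31\right) = \left(-6\right) 17 \left(-31\right) = \left(-102\right) \left(-31\right) = 3162$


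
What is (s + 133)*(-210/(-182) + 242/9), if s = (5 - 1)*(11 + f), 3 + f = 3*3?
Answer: 219827/39 ≈ 5636.6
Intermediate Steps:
f = 6 (f = -3 + 3*3 = -3 + 9 = 6)
s = 68 (s = (5 - 1)*(11 + 6) = 4*17 = 68)
(s + 133)*(-210/(-182) + 242/9) = (68 + 133)*(-210/(-182) + 242/9) = 201*(-210*(-1/182) + 242*(⅑)) = 201*(15/13 + 242/9) = 201*(3281/117) = 219827/39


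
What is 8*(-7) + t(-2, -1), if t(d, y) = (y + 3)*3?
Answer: -50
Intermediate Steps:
t(d, y) = 9 + 3*y (t(d, y) = (3 + y)*3 = 9 + 3*y)
8*(-7) + t(-2, -1) = 8*(-7) + (9 + 3*(-1)) = -56 + (9 - 3) = -56 + 6 = -50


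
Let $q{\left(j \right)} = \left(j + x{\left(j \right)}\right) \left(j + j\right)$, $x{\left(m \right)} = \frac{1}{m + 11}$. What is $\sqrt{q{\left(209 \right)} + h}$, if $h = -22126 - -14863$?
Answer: $\frac{9 \sqrt{98890}}{10} \approx 283.02$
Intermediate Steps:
$x{\left(m \right)} = \frac{1}{11 + m}$
$h = -7263$ ($h = -22126 + 14863 = -7263$)
$q{\left(j \right)} = 2 j \left(j + \frac{1}{11 + j}\right)$ ($q{\left(j \right)} = \left(j + \frac{1}{11 + j}\right) \left(j + j\right) = \left(j + \frac{1}{11 + j}\right) 2 j = 2 j \left(j + \frac{1}{11 + j}\right)$)
$\sqrt{q{\left(209 \right)} + h} = \sqrt{2 \cdot 209 \frac{1}{11 + 209} \left(1 + 209 \left(11 + 209\right)\right) - 7263} = \sqrt{2 \cdot 209 \cdot \frac{1}{220} \left(1 + 209 \cdot 220\right) - 7263} = \sqrt{2 \cdot 209 \cdot \frac{1}{220} \left(1 + 45980\right) - 7263} = \sqrt{2 \cdot 209 \cdot \frac{1}{220} \cdot 45981 - 7263} = \sqrt{\frac{873639}{10} - 7263} = \sqrt{\frac{801009}{10}} = \frac{9 \sqrt{98890}}{10}$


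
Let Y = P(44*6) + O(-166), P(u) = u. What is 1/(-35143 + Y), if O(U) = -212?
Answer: -1/35091 ≈ -2.8497e-5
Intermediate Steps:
Y = 52 (Y = 44*6 - 212 = 264 - 212 = 52)
1/(-35143 + Y) = 1/(-35143 + 52) = 1/(-35091) = -1/35091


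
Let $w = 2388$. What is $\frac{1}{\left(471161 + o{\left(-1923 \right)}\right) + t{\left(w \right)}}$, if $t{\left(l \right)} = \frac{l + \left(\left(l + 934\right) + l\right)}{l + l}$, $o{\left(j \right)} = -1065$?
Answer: $\frac{2388}{1122593297} \approx 2.1272 \cdot 10^{-6}$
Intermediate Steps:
$t{\left(l \right)} = \frac{934 + 3 l}{2 l}$ ($t{\left(l \right)} = \frac{l + \left(\left(934 + l\right) + l\right)}{2 l} = \left(l + \left(934 + 2 l\right)\right) \frac{1}{2 l} = \left(934 + 3 l\right) \frac{1}{2 l} = \frac{934 + 3 l}{2 l}$)
$\frac{1}{\left(471161 + o{\left(-1923 \right)}\right) + t{\left(w \right)}} = \frac{1}{\left(471161 - 1065\right) + \left(\frac{3}{2} + \frac{467}{2388}\right)} = \frac{1}{470096 + \left(\frac{3}{2} + 467 \cdot \frac{1}{2388}\right)} = \frac{1}{470096 + \left(\frac{3}{2} + \frac{467}{2388}\right)} = \frac{1}{470096 + \frac{4049}{2388}} = \frac{1}{\frac{1122593297}{2388}} = \frac{2388}{1122593297}$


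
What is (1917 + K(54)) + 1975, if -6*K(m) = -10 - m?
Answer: 11708/3 ≈ 3902.7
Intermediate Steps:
K(m) = 5/3 + m/6 (K(m) = -(-10 - m)/6 = 5/3 + m/6)
(1917 + K(54)) + 1975 = (1917 + (5/3 + (1/6)*54)) + 1975 = (1917 + (5/3 + 9)) + 1975 = (1917 + 32/3) + 1975 = 5783/3 + 1975 = 11708/3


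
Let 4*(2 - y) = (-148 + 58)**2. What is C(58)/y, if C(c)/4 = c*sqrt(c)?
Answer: -232*sqrt(58)/2023 ≈ -0.87339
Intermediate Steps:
C(c) = 4*c**(3/2) (C(c) = 4*(c*sqrt(c)) = 4*c**(3/2))
y = -2023 (y = 2 - (-148 + 58)**2/4 = 2 - 1/4*(-90)**2 = 2 - 1/4*8100 = 2 - 2025 = -2023)
C(58)/y = (4*58**(3/2))/(-2023) = (4*(58*sqrt(58)))*(-1/2023) = (232*sqrt(58))*(-1/2023) = -232*sqrt(58)/2023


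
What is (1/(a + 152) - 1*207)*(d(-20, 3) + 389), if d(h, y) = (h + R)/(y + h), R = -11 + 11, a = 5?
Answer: -215559234/2669 ≈ -80764.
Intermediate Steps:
R = 0
d(h, y) = h/(h + y) (d(h, y) = (h + 0)/(y + h) = h/(h + y))
(1/(a + 152) - 1*207)*(d(-20, 3) + 389) = (1/(5 + 152) - 1*207)*(-20/(-20 + 3) + 389) = (1/157 - 207)*(-20/(-17) + 389) = (1/157 - 207)*(-20*(-1/17) + 389) = -32498*(20/17 + 389)/157 = -32498/157*6633/17 = -215559234/2669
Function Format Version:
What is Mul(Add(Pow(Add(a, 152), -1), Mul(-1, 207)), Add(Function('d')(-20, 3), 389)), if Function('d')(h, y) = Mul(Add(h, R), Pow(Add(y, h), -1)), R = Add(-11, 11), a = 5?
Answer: Rational(-215559234, 2669) ≈ -80764.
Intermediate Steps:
R = 0
Function('d')(h, y) = Mul(h, Pow(Add(h, y), -1)) (Function('d')(h, y) = Mul(Add(h, 0), Pow(Add(y, h), -1)) = Mul(h, Pow(Add(h, y), -1)))
Mul(Add(Pow(Add(a, 152), -1), Mul(-1, 207)), Add(Function('d')(-20, 3), 389)) = Mul(Add(Pow(Add(5, 152), -1), Mul(-1, 207)), Add(Mul(-20, Pow(Add(-20, 3), -1)), 389)) = Mul(Add(Pow(157, -1), -207), Add(Mul(-20, Pow(-17, -1)), 389)) = Mul(Add(Rational(1, 157), -207), Add(Mul(-20, Rational(-1, 17)), 389)) = Mul(Rational(-32498, 157), Add(Rational(20, 17), 389)) = Mul(Rational(-32498, 157), Rational(6633, 17)) = Rational(-215559234, 2669)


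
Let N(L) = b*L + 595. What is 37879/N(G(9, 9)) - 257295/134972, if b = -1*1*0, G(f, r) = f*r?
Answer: 4959513863/80308340 ≈ 61.756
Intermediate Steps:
b = 0 (b = -1*0 = 0)
N(L) = 595 (N(L) = 0*L + 595 = 0 + 595 = 595)
37879/N(G(9, 9)) - 257295/134972 = 37879/595 - 257295/134972 = 4959513863/80308340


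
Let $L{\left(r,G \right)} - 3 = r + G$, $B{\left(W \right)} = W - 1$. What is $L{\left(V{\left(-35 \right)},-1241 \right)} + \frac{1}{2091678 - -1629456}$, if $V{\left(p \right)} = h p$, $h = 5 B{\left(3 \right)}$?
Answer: $- \frac{5909160791}{3721134} \approx -1588.0$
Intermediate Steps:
$B{\left(W \right)} = -1 + W$ ($B{\left(W \right)} = W - 1 = -1 + W$)
$h = 10$ ($h = 5 \left(-1 + 3\right) = 5 \cdot 2 = 10$)
$V{\left(p \right)} = 10 p$
$L{\left(r,G \right)} = 3 + G + r$ ($L{\left(r,G \right)} = 3 + \left(r + G\right) = 3 + \left(G + r\right) = 3 + G + r$)
$L{\left(V{\left(-35 \right)},-1241 \right)} + \frac{1}{2091678 - -1629456} = \left(3 - 1241 + 10 \left(-35\right)\right) + \frac{1}{2091678 - -1629456} = \left(3 - 1241 - 350\right) + \frac{1}{2091678 + 1629456} = -1588 + \frac{1}{3721134} = - \frac{5909160791}{3721134}$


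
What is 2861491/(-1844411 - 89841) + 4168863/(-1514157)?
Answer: -4132126074521/976253735188 ≈ -4.2326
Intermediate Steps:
2861491/(-1844411 - 89841) + 4168863/(-1514157) = 2861491/(-1934252) + 4168863*(-1/1514157) = 2861491*(-1/1934252) - 1389621/504719 = -2861491/1934252 - 1389621/504719 = -4132126074521/976253735188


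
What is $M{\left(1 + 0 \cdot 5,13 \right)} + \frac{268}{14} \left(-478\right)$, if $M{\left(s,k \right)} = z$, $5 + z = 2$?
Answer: $- \frac{64073}{7} \approx -9153.3$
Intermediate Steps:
$z = -3$ ($z = -5 + 2 = -3$)
$M{\left(s,k \right)} = -3$
$M{\left(1 + 0 \cdot 5,13 \right)} + \frac{268}{14} \left(-478\right) = -3 + \frac{268}{14} \left(-478\right) = -3 + 268 \cdot \frac{1}{14} \left(-478\right) = -3 + \frac{134}{7} \left(-478\right) = -3 - \frac{64052}{7} = - \frac{64073}{7}$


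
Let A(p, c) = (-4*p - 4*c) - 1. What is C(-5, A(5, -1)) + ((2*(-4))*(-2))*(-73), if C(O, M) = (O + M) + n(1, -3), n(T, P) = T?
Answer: -1189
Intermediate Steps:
A(p, c) = -1 - 4*c - 4*p (A(p, c) = (-4*c - 4*p) - 1 = -1 - 4*c - 4*p)
C(O, M) = 1 + M + O (C(O, M) = (O + M) + 1 = (M + O) + 1 = 1 + M + O)
C(-5, A(5, -1)) + ((2*(-4))*(-2))*(-73) = (1 + (-1 - 4*(-1) - 4*5) - 5) + ((2*(-4))*(-2))*(-73) = (1 + (-1 + 4 - 20) - 5) - 8*(-2)*(-73) = (1 - 17 - 5) + 16*(-73) = -21 - 1168 = -1189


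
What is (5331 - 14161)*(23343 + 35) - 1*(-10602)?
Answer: -206417138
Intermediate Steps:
(5331 - 14161)*(23343 + 35) - 1*(-10602) = -8830*23378 + 10602 = -206427740 + 10602 = -206417138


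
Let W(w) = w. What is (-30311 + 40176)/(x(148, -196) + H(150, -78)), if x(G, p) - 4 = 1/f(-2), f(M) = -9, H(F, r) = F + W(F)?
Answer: 17757/547 ≈ 32.463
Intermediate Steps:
H(F, r) = 2*F (H(F, r) = F + F = 2*F)
x(G, p) = 35/9 (x(G, p) = 4 + 1/(-9) = 4 - 1/9 = 35/9)
(-30311 + 40176)/(x(148, -196) + H(150, -78)) = (-30311 + 40176)/(35/9 + 2*150) = 9865/(35/9 + 300) = 9865/(2735/9) = 9865*(9/2735) = 17757/547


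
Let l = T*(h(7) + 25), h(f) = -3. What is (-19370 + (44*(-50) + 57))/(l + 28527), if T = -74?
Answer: -21513/26899 ≈ -0.79977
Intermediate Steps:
l = -1628 (l = -74*(-3 + 25) = -74*22 = -1628)
(-19370 + (44*(-50) + 57))/(l + 28527) = (-19370 + (44*(-50) + 57))/(-1628 + 28527) = (-19370 + (-2200 + 57))/26899 = (-19370 - 2143)*(1/26899) = -21513*1/26899 = -21513/26899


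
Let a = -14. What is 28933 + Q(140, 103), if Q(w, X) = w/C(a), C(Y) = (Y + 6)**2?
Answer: 462963/16 ≈ 28935.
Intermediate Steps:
C(Y) = (6 + Y)**2
Q(w, X) = w/64 (Q(w, X) = w/((6 - 14)**2) = w/((-8)**2) = w/64)
28933 + Q(140, 103) = 28933 + (1/64)*140 = 28933 + 35/16 = 462963/16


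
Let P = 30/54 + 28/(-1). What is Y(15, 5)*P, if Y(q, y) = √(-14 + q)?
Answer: -247/9 ≈ -27.444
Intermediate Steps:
P = -247/9 (P = 30*(1/54) + 28*(-1) = 5/9 - 28 = -247/9 ≈ -27.444)
Y(15, 5)*P = √(-14 + 15)*(-247/9) = √1*(-247/9) = 1*(-247/9) = -247/9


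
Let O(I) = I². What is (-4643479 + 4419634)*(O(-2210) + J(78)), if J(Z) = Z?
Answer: -1093298824410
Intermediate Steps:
(-4643479 + 4419634)*(O(-2210) + J(78)) = (-4643479 + 4419634)*((-2210)² + 78) = -223845*(4884100 + 78) = -223845*4884178 = -1093298824410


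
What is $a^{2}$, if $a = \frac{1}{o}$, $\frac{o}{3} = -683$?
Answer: $\frac{1}{4198401} \approx 2.3819 \cdot 10^{-7}$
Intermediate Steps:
$o = -2049$ ($o = 3 \left(-683\right) = -2049$)
$a = - \frac{1}{2049}$ ($a = \frac{1}{-2049} = - \frac{1}{2049} \approx -0.00048804$)
$a^{2} = \left(- \frac{1}{2049}\right)^{2} = \frac{1}{4198401}$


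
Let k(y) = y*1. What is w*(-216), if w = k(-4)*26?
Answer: 22464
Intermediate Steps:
k(y) = y
w = -104 (w = -4*26 = -104)
w*(-216) = -104*(-216) = 22464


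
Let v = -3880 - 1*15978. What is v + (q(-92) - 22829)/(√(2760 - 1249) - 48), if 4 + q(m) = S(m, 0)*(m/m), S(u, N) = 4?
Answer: -14651602/793 + 22829*√1511/793 ≈ -17357.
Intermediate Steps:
q(m) = 0 (q(m) = -4 + 4*(m/m) = -4 + 4*1 = -4 + 4 = 0)
v = -19858 (v = -3880 - 15978 = -19858)
v + (q(-92) - 22829)/(√(2760 - 1249) - 48) = -19858 + (0 - 22829)/(√(2760 - 1249) - 48) = -19858 - 22829/(√1511 - 48) = -19858 - 22829/(-48 + √1511)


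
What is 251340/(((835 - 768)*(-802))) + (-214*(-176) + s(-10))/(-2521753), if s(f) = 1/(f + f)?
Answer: -6358412337093/1355038757020 ≈ -4.6924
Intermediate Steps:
s(f) = 1/(2*f)
251340/(((835 - 768)*(-802))) + (-214*(-176) + s(-10))/(-2521753) = 251340/(((835 - 768)*(-802))) + (-214*(-176) + (½)/(-10))/(-2521753) = 251340/((67*(-802))) + (37664 + (½)*(-⅒))*(-1/2521753) = 251340/(-53734) + (37664 - 1/20)*(-1/2521753) = 251340*(-1/53734) + (753279/20)*(-1/2521753) = -125670/26867 - 753279/50435060 = -6358412337093/1355038757020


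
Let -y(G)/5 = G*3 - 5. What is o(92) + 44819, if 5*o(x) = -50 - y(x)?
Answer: 45080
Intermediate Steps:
y(G) = 25 - 15*G (y(G) = -5*(G*3 - 5) = -5*(3*G - 5) = -5*(-5 + 3*G) = 25 - 15*G)
o(x) = -15 + 3*x (o(x) = (-50 - (25 - 15*x))/5 = (-50 + (-25 + 15*x))/5 = (-75 + 15*x)/5 = -15 + 3*x)
o(92) + 44819 = (-15 + 3*92) + 44819 = (-15 + 276) + 44819 = 261 + 44819 = 45080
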